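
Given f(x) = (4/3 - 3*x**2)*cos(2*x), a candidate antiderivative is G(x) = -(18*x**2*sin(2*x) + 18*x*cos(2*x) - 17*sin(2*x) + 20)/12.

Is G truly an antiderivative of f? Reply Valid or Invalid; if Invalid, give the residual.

d/dx[G] = -3*x**2*cos(2*x) + 4*cos(2*x)/3
This equals f(x) exactly, so the claim holds.

Valid - differentiating G returns exactly f.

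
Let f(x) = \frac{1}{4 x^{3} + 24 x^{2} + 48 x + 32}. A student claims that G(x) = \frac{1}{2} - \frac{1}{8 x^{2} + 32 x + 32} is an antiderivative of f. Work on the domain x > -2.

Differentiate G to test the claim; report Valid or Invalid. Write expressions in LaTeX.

Valid: G'(x) = f(x).

d/dx[G] = \frac{1}{4 x^{3} + 24 x^{2} + 48 x + 32}
This equals f(x) exactly, so the claim holds.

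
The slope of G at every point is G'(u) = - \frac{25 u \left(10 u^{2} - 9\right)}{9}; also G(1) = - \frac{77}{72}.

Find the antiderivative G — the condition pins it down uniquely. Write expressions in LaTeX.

G(u) = \frac{- 5 \left(10 u^{2} - 9\right)^{2} - 72}{72}

G'(u) matches the chain-rule pattern g'(h)*h' with inner function h(u) = \frac{5 u^{2}}{3} - \frac{3}{2}; substituting w = h(u) collapses the integral.
A general antiderivative is - \frac{5 \left(\frac{5 u^{2}}{3} - \frac{3}{2}\right)^{2}}{2} + C.
The condition gives C = - \frac{77}{72} - (- \frac{5}{72}) = -1.
So G(u) = \frac{- 5 \left(10 u^{2} - 9\right)^{2} - 72}{72}.
Check: d/du[\frac{- 5 \left(10 u^{2} - 9\right)^{2} - 72}{72}] = - \frac{250 u^{3}}{9} + 25 u, which equals G'(u).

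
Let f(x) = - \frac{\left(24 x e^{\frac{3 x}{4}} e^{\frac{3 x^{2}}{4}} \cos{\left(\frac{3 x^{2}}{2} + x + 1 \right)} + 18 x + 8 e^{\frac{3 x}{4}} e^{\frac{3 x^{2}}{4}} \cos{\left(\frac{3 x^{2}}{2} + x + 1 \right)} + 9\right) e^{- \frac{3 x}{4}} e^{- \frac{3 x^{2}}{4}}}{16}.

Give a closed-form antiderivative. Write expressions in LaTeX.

An antiderivative is F(x) = \frac{3 e^{- \frac{3 x^{2}}{4} - \frac{3 x}{4}}}{4} - \frac{\sin{\left(\frac{3 x^{2}}{2} + x + 1 \right)}}{2}.

Whatever form F(x) takes, F'(x) = f(x) is non-negotiable.
Check: d/dx[\frac{3 e^{- \frac{3 x^{2}}{4} - \frac{3 x}{4}}}{4} - \frac{\sin{\left(\frac{3 x^{2}}{2} + x + 1 \right)}}{2}] = \frac{\left(- 24 x e^{\frac{3 x}{4}} e^{\frac{3 x^{2}}{4}} \cos{\left(\frac{3 x^{2}}{2} + x + 1 \right)} - 18 x - 8 e^{\frac{3 x}{4}} e^{\frac{3 x^{2}}{4}} \cos{\left(\frac{3 x^{2}}{2} + x + 1 \right)} - 9\right) e^{- \frac{3 x}{4}} e^{- \frac{3 x^{2}}{4}}}{16}, which equals f(x).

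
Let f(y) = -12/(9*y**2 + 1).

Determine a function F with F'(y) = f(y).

Since d/dy undoes antidifferentiation here, F'(y) = f(y) is required of F(y).
Check: d/dy[-4*atan(3*y)] = -12/(9*y**2 + 1) = f(y).

An antiderivative is F(y) = -4*atan(3*y).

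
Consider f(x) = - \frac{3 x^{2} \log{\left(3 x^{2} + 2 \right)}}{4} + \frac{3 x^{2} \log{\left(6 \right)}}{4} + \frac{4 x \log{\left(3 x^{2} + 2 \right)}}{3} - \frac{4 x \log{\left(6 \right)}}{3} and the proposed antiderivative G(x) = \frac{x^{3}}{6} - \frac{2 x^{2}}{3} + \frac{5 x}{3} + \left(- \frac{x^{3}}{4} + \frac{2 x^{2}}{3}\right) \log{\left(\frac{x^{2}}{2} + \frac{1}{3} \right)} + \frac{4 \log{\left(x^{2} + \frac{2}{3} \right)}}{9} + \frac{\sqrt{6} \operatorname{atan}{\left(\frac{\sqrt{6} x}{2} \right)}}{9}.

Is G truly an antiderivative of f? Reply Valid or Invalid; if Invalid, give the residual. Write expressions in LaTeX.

Invalid: d/dx[G] - f = 2, which is not 0.

d/dx[G] = - \frac{3 x^{2} \log{\left(3 x^{2} + 2 \right)}}{4} + \frac{3 x^{2} \log{\left(6 \right)}}{4} + \frac{4 x \log{\left(3 x^{2} + 2 \right)}}{3} - \frac{4 x \log{\left(6 \right)}}{3} + 2
d/dx[G] - f(x) = 2 != 0.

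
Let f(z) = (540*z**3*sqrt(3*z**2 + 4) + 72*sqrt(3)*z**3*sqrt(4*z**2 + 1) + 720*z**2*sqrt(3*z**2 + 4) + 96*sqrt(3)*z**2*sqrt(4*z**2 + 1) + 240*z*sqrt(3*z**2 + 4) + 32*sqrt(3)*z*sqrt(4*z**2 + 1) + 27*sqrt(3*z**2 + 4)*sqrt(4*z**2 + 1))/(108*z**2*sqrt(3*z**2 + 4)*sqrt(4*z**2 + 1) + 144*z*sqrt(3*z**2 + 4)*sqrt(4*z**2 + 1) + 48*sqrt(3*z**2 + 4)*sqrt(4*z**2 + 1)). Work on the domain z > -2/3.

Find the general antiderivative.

A first test for any F(z): its z-derivative must equal f(z) identically.
Check: d/dz[2*sqrt(z**2 + 4/3)/3 + 5*sqrt(4*z**2 + 1)/4 - 3/(4*(3*z + 2))] = (540*z**3*sqrt(3*z**2 + 4) + 72*sqrt(3)*z**3*sqrt(4*z**2 + 1) + 720*z**2*sqrt(3*z**2 + 4) + 96*sqrt(3)*z**2*sqrt(4*z**2 + 1) + 240*z*sqrt(3*z**2 + 4) + 32*sqrt(3)*z*sqrt(4*z**2 + 1) + 27*sqrt(3*z**2 + 4)*sqrt(4*z**2 + 1))/(108*z**2*sqrt(3*z**2 + 4)*sqrt(4*z**2 + 1) + 144*z*sqrt(3*z**2 + 4)*sqrt(4*z**2 + 1) + 48*sqrt(3*z**2 + 4)*sqrt(4*z**2 + 1)) = f(z).

F(z) = 2*sqrt(z**2 + 4/3)/3 + 5*sqrt(4*z**2 + 1)/4 - 3/(4*(3*z + 2)) + C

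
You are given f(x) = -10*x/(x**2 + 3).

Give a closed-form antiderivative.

An antiderivative is F(x) = -5*log(2*x**2 + 6).

f matches the chain-rule pattern g'(h)*h' with inner function h(x) = 2*x**2 + 6; substituting u = h(x) collapses the integral.
Check: d/dx[-5*log(2*x**2 + 6)] = -10*x/(x**2 + 3) = f(x).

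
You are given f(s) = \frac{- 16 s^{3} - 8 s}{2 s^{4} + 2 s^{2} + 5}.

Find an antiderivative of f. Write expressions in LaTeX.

The substitution u = s^{4} + s^{2} + \frac{5}{2} works: f is exactly (dF/du)*(du/ds) for that inner function.
Check: d/ds[- 2 \log{\left(s^{4} + s^{2} + \frac{5}{2} \right)}] = \frac{- 16 s^{3} - 8 s}{2 s^{4} + 2 s^{2} + 5} = f(s).

An antiderivative is F(s) = - 2 \log{\left(s^{4} + s^{2} + \frac{5}{2} \right)}.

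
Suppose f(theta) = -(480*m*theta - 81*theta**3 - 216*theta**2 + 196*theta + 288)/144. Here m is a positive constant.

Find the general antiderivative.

Any candidate F(theta) must reproduce f(theta) exactly when differentiated.
Check: d/dtheta[-5*m*theta**2/3 + 9*theta**4/64 + theta**3/2 - 49*theta**2/72 - 2*theta] = -10*m*theta/3 + 9*theta**3/16 + 3*theta**2/2 - 49*theta/36 - 2, which equals f(theta).

F(theta) = -5*m*theta**2/3 + 9*theta**4/64 + theta**3/2 - 49*theta**2/72 - 2*theta + C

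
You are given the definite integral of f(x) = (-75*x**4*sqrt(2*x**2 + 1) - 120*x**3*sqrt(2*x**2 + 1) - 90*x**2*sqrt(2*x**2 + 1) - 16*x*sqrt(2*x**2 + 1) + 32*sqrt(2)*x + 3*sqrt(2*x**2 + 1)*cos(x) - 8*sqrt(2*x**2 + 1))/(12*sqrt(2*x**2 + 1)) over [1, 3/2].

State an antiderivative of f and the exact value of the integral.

For F(x) to be correct the identity F'(x) - f(x) = 0 must hold.
F(x) = -5*x**5/4 - 5*x**4/2 - 5*x**3/2 - 2*x**2/3 - 2*x/3 + 4*sqrt(4*x**2 + 2)/3 + sin(x)/4 is an antiderivative of f.
Check: d/dx[-5*x**5/4 - 5*x**4/2 - 5*x**3/2 - 2*x**2/3 - 2*x/3 + 4*sqrt(4*x**2 + 2)/3 + sin(x)/4] = (-75*x**4*sqrt(2*x**2 + 1) - 120*x**3*sqrt(2*x**2 + 1) - 90*x**2*sqrt(2*x**2 + 1) - 16*x*sqrt(2*x**2 + 1) + 32*sqrt(2)*x + 3*sqrt(2*x**2 + 1)*cos(x) - 8*sqrt(2*x**2 + 1))/(12*sqrt(2*x**2 + 1)) = f(x).
F(3/2) = -4235/128 + sin(3/2)/4 + 4*sqrt(11)/3; F(1) = -91/12 + sin(1)/4 + 4*sqrt(6)/3.
Integral = F(3/2) - F(1) = -9793/384 - 4*sqrt(6)/3 - sin(1)/4 + sin(3/2)/4 + 4*sqrt(11)/3.

Antiderivative: F(x) = -5*x**5/4 - 5*x**4/2 - 5*x**3/2 - 2*x**2/3 - 2*x/3 + 4*sqrt(4*x**2 + 2)/3 + sin(x)/4; value = -9793/384 - 4*sqrt(6)/3 - sin(1)/4 + sin(3/2)/4 + 4*sqrt(11)/3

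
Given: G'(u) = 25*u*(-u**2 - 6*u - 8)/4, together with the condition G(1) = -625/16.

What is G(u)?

The substitution w = 5*u**2/4 + 5*u works: G'(u) is exactly (dG/dw)*(dw/du) for that inner function.
A general antiderivative is -(5*u**2/4 + 5*u)**2 + C.
The condition gives C = -625/16 - (-625/16) = 0.
So G(u) = -25*u**4/16 - 25*u**3/2 - 25*u**2.
Check: d/du[-25*u**4/16 - 25*u**3/2 - 25*u**2] = -25*u**3/4 - 75*u**2/2 - 50*u, which equals G'(u).

G(u) = -25*u**4/16 - 25*u**3/2 - 25*u**2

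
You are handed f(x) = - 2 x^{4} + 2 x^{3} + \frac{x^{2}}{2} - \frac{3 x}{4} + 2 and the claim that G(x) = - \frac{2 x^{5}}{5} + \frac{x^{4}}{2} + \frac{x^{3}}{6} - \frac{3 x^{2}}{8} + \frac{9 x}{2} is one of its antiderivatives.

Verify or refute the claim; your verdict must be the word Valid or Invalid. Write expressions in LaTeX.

d/dx[G] = - 2 x^{4} + 2 x^{3} + \frac{x^{2}}{2} - \frac{3 x}{4} + \frac{9}{2}
d/dx[G] - f(x) = \frac{5}{2} != 0.

Invalid: d/dx[G] - f = \frac{5}{2}, which is not 0.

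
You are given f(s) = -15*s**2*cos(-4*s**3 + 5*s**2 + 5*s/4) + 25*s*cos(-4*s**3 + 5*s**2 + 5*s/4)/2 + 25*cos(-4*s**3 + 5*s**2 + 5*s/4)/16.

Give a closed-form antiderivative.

The substitution u = -4*s**3 + 5*s**2 + 5*s/4 works: f is exactly (dF/du)*(du/ds) for that inner function.
Check: d/ds[5*sin(-4*s**3 + 5*s**2 + 5*s/4)/4] = -15*s**2*cos(-4*s**3 + 5*s**2 + 5*s/4) + 25*s*cos(-4*s**3 + 5*s**2 + 5*s/4)/2 + 25*cos(-4*s**3 + 5*s**2 + 5*s/4)/16 = f(s).

An antiderivative is F(s) = 5*sin(-4*s**3 + 5*s**2 + 5*s/4)/4.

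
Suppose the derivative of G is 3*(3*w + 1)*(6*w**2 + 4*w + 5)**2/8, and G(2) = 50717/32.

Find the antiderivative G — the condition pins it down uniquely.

The substitution u = -3*w**2 - 2*w - 5/2 works: G'(w) is exactly (dG/du)*(du/dw) for that inner function.
A general antiderivative is -(-3*w**2 - 2*w - 5/2)**3/4 + C.
The condition gives C = 50717/32 - (50653/32) = 2.
So G(w) = 27*w**6/4 + 27*w**5/2 + 207*w**4/8 + 49*w**3/2 + 345*w**2/16 + 75*w/8 + 189/32.
Check: d/dw[27*w**6/4 + 27*w**5/2 + 207*w**4/8 + 49*w**3/2 + 345*w**2/16 + 75*w/8 + 189/32] = 81*w**5/2 + 135*w**4/2 + 207*w**3/2 + 147*w**2/2 + 345*w/8 + 75/8, which equals G'(w).

G(w) = 27*w**6/4 + 27*w**5/2 + 207*w**4/8 + 49*w**3/2 + 345*w**2/16 + 75*w/8 + 189/32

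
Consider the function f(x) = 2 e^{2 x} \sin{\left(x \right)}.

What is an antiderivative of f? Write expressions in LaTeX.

An antiderivative is F(x) = \frac{4 e^{2 x} \sin{\left(x \right)}}{5} - \frac{2 e^{2 x} \cos{\left(x \right)}}{5}.

Any candidate F(x) must reproduce f(x) exactly when differentiated.
Check: d/dx[\frac{4 e^{2 x} \sin{\left(x \right)}}{5} - \frac{2 e^{2 x} \cos{\left(x \right)}}{5}] = 2 e^{2 x} \sin{\left(x \right)} = f(x).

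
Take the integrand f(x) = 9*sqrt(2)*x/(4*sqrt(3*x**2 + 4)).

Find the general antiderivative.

F(x) = 3*sqrt(2)*sqrt(3*x**2 + 4)/4 + C

The substitution u = 3*x**2/2 + 2 works: f is exactly (dF/du)*(du/dx) for that inner function.
Check: d/dx[3*sqrt(2)*sqrt(3*x**2 + 4)/4] = 9*sqrt(2)*x/(4*sqrt(3*x**2 + 4)) = f(x).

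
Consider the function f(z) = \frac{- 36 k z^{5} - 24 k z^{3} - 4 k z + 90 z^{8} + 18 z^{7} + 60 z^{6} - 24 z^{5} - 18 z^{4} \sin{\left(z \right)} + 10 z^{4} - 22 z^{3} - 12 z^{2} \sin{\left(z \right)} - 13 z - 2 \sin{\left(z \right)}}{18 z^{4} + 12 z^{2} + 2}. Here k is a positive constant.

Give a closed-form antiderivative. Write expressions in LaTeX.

An antiderivative is F(z) = \frac{- 12 k z^{4} - 4 k z^{2} + 12 z^{7} + 3 z^{6} + 4 z^{5} - 11 z^{4} + 12 z^{2} \cos{\left(z \right)} - 4 z^{2} + 4 \cos{\left(z \right)} + 3}{12 z^{2} + 4}.

Any candidate F(z) must reproduce f(z) exactly when differentiated.
Check: d/dz[\frac{- 12 k z^{4} - 4 k z^{2} + 12 z^{7} + 3 z^{6} + 4 z^{5} - 11 z^{4} + 12 z^{2} \cos{\left(z \right)} - 4 z^{2} + 4 \cos{\left(z \right)} + 3}{12 z^{2} + 4}] = \frac{- 36 k z^{5} - 24 k z^{3} - 4 k z + 90 z^{8} + 18 z^{7} + 60 z^{6} - 24 z^{5} - 18 z^{4} \sin{\left(z \right)} + 10 z^{4} - 22 z^{3} - 12 z^{2} \sin{\left(z \right)} - 13 z - 2 \sin{\left(z \right)}}{18 z^{4} + 12 z^{2} + 2} = f(z).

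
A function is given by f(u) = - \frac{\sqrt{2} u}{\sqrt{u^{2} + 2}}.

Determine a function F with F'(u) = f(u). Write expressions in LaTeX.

An antiderivative is F(u) = - \sqrt{2} \sqrt{u^{2} + 2}.

f matches the chain-rule pattern g'(h)*h' with inner function h(u) = 2 u^{2} + 4; substituting w = h(u) collapses the integral.
Check: d/du[- \sqrt{2} \sqrt{u^{2} + 2}] = - \frac{\sqrt{2} u}{\sqrt{u^{2} + 2}} = f(u).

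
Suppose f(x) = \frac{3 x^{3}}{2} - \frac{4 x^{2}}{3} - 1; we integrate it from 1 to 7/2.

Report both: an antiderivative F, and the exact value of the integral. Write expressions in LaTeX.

Integrate term by term and add the pieces.
F(x) = \frac{x \left(27 x^{3} - 32 x^{2} - 72\right)}{72} is an antiderivative of f.
Check: d/dx[\frac{x \left(27 x^{3} - 32 x^{2} - 72\right)}{72}] = \frac{3 x^{3}}{2} - \frac{4 x^{2}}{3} - 1 = f(x).
F(7/2) = \frac{38843}{1152}; F(1) = - \frac{77}{72}.
Integral = F(7/2) - F(1) = \frac{40075}{1152}.

Antiderivative: F(x) = \frac{x \left(27 x^{3} - 32 x^{2} - 72\right)}{72}; value = \frac{40075}{1152}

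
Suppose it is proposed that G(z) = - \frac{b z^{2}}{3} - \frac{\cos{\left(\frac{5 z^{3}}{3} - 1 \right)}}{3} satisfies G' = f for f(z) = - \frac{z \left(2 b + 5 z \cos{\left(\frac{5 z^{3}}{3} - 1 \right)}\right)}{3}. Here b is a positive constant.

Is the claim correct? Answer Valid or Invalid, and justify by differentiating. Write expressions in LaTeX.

d/dz[G] = - \frac{2 b z}{3} + \frac{5 z^{2} \sin{\left(\frac{5 z^{3}}{3} - 1 \right)}}{3}
d/dz[G] - f(z) = \frac{5 z^{2} \sin{\left(\frac{5 z^{3}}{3} - 1 \right)}}{3} + \frac{5 z^{2} \cos{\left(\frac{5 z^{3}}{3} - 1 \right)}}{3} != 0.

Invalid: d/dz[G] - f = \frac{5 z^{2} \sin{\left(\frac{5 z^{3}}{3} - 1 \right)}}{3} + \frac{5 z^{2} \cos{\left(\frac{5 z^{3}}{3} - 1 \right)}}{3}, which is not 0.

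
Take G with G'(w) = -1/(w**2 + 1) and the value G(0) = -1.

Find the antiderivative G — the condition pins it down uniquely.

G(w) = -atan(w) - 1

For G(w) to be correct, d/dw[G] must agree with the stated G'(w) identically.
A general antiderivative is -atan(w) + C.
The condition gives C = -1 - (0) = -1.
So G(w) = -atan(w) - 1.
Check: d/dw[-atan(w) - 1] = -1/(w**2 + 1) = G'(w).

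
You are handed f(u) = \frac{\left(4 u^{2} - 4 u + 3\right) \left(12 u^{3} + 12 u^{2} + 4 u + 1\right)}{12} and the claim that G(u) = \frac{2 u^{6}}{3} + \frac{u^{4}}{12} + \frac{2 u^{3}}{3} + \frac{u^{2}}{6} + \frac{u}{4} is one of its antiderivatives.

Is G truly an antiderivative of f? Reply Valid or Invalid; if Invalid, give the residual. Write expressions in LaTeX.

d/du[G] = 4 u^{5} + \frac{u^{3}}{3} + 2 u^{2} + \frac{u}{3} + \frac{1}{4}
d/du[G] - f(u) = - \frac{u}{3} != 0.

Invalid: d/du[G] - f = - \frac{u}{3}, which is not 0.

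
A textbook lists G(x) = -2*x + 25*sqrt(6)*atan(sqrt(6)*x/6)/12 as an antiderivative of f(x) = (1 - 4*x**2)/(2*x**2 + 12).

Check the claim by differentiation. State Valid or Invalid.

Valid. The derivative of G reproduces f.

d/dx[G] = (1 - 4*x**2)/(2*x**2 + 12)
This equals f(x) exactly, so the claim holds.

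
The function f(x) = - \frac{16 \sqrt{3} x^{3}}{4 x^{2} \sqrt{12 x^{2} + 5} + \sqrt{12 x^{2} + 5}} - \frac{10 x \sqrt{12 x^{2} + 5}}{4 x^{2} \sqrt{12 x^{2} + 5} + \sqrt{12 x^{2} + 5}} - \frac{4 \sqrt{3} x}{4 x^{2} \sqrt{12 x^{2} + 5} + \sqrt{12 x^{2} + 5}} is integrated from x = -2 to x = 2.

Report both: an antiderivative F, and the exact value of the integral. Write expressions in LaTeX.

Antiderivative: F(x) = - \sqrt{4 x^{2} + \frac{5}{3}} - \frac{5 \log{\left(4 x^{2} + 1 \right)}}{4}; value = 0

The integrand splits into summands that can be handled one at a time.
F(x) = - \sqrt{4 x^{2} + \frac{5}{3}} - \frac{5 \log{\left(4 x^{2} + 1 \right)}}{4} is an antiderivative of f.
Check: d/dx[- \sqrt{4 x^{2} + \frac{5}{3}} - \frac{5 \log{\left(4 x^{2} + 1 \right)}}{4}] = \frac{- 16 \sqrt{3} x^{3} - 10 x \sqrt{12 x^{2} + 5} - 4 \sqrt{3} x}{4 x^{2} \sqrt{12 x^{2} + 5} + \sqrt{12 x^{2} + 5}}, which equals f(x).
F(2) = - \frac{\sqrt{159}}{3} - \frac{5 \log{\left(17 \right)}}{4}; F(-2) = - \frac{\sqrt{159}}{3} - \frac{5 \log{\left(17 \right)}}{4}.
Integral = F(2) - F(-2) = 0.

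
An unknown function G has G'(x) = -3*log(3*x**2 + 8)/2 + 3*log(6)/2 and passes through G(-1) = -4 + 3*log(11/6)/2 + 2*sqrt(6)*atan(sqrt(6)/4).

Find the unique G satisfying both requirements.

G(x) = -3*x*log(x**2/2 + 4/3)/2 + 3*x - 2*sqrt(6)*atan(sqrt(6)*x/4) - 1

Recover the given G'(x) by differentiating a candidate G(x); any mismatch rules it out.
A general antiderivative is -3*x*log(x**2/2 + 4/3)/2 + 3*x - 2*sqrt(6)*atan(sqrt(6)*x/4) + C.
The condition gives C = -4 + 3*log(11/6)/2 + 2*sqrt(6)*atan(sqrt(6)/4) - (-3 + 3*log(11/6)/2 + 2*sqrt(6)*atan(sqrt(6)/4)) = -1.
So G(x) = -3*x*log(x**2/2 + 4/3)/2 + 3*x - 2*sqrt(6)*atan(sqrt(6)*x/4) - 1.
Check: d/dx[-3*x*log(x**2/2 + 4/3)/2 + 3*x - 2*sqrt(6)*atan(sqrt(6)*x/4) - 1] = -3*log(3*x**2 + 8)/2 + 3*log(6)/2 = G'(x).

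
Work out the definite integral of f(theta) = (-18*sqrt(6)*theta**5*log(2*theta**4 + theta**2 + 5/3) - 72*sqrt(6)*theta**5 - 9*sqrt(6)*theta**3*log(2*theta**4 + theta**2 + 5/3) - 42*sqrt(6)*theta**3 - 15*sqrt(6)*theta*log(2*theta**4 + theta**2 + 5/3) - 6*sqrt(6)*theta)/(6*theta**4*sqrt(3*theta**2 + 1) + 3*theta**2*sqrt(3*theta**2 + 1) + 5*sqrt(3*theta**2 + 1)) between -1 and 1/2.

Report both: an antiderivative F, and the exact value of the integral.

Antiderivative: F(theta) = -sqrt(6)*sqrt(3*theta**2 + 1)*log(2*theta**4 + theta**2 + 5/3); value = -sqrt(42)*log(49/24)/2 + 2*sqrt(6)*log(14/3)

Recognize the product-rule pattern: f = u'v + uv' with u = -3*sqrt(2*theta**2 + 2/3), v = log(2*theta**4 + theta**2 + 5/3), so integration by parts undoes it.
F(theta) = -sqrt(6)*sqrt(3*theta**2 + 1)*log(2*theta**4 + theta**2 + 5/3) is an antiderivative of f.
Check: d/dtheta[-sqrt(6)*sqrt(3*theta**2 + 1)*log(2*theta**4 + theta**2 + 5/3)] = (-18*sqrt(6)*theta**5*log(2*theta**4 + theta**2 + 5/3) - 72*sqrt(6)*theta**5 - 9*sqrt(6)*theta**3*log(2*theta**4 + theta**2 + 5/3) - 42*sqrt(6)*theta**3 - 15*sqrt(6)*theta*log(2*theta**4 + theta**2 + 5/3) - 6*sqrt(6)*theta)/(6*theta**4*sqrt(3*theta**2 + 1) + 3*theta**2*sqrt(3*theta**2 + 1) + 5*sqrt(3*theta**2 + 1)) = f(theta).
F(1/2) = -sqrt(42)*log(49/24)/2; F(-1) = -2*sqrt(6)*log(14/3).
Integral = F(1/2) - F(-1) = -sqrt(42)*log(49/24)/2 + 2*sqrt(6)*log(14/3).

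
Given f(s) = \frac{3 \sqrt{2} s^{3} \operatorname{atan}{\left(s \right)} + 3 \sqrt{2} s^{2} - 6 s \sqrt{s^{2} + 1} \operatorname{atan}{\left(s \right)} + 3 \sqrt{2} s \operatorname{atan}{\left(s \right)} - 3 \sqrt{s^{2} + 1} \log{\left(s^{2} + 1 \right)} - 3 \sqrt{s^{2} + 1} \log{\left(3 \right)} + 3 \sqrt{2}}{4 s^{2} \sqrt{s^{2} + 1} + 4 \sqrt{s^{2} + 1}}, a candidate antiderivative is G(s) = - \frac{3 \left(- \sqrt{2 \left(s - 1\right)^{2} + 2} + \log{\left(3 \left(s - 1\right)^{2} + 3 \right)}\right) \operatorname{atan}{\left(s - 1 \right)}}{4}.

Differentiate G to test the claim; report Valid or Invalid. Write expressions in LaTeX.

d/ds[G] = \frac{3 \sqrt{2} s^{3} \operatorname{atan}{\left(s - 1 \right)} - 9 \sqrt{2} s^{2} \operatorname{atan}{\left(s - 1 \right)} + 3 \sqrt{2} s^{2} - 6 s \sqrt{s^{2} - 2 s + 2} \operatorname{atan}{\left(s - 1 \right)} + 12 \sqrt{2} s \operatorname{atan}{\left(s - 1 \right)} - 6 \sqrt{2} s - 3 \sqrt{s^{2} - 2 s + 2} \log{\left(s^{2} - 2 s + 2 \right)} + 6 \sqrt{s^{2} - 2 s + 2} \operatorname{atan}{\left(s - 1 \right)} - 3 \sqrt{s^{2} - 2 s + 2} \log{\left(3 \right)} - 6 \sqrt{2} \operatorname{atan}{\left(s - 1 \right)} + 6 \sqrt{2}}{4 s^{2} \sqrt{s^{2} - 2 s + 2} - 8 s \sqrt{s^{2} - 2 s + 2} + 8 \sqrt{s^{2} - 2 s + 2}}
d/ds[G] - f(s) = \frac{3 \sqrt{2} s^{5} \sqrt{s^{2} + 1} \operatorname{atan}{\left(s - 1 \right)} - 3 \sqrt{2} s^{5} \sqrt{s^{2} - 2 s + 2} \operatorname{atan}{\left(s \right)} - 9 \sqrt{2} s^{4} \sqrt{s^{2} + 1} \operatorname{atan}{\left(s - 1 \right)} + 3 \sqrt{2} s^{4} \sqrt{s^{2} + 1} + 6 \sqrt{2} s^{4} \sqrt{s^{2} - 2 s + 2} \operatorname{atan}{\left(s \right)} - 3 \sqrt{2} s^{4} \sqrt{s^{2} - 2 s + 2} + 6 s^{3} \sqrt{s^{2} + 1} \sqrt{s^{2} - 2 s + 2} \operatorname{atan}{\left(s \right)} - 6 s^{3} \sqrt{s^{2} + 1} \sqrt{s^{2} - 2 s + 2} \operatorname{atan}{\left(s - 1 \right)} + 15 \sqrt{2} s^{3} \sqrt{s^{2} + 1} \operatorname{atan}{\left(s - 1 \right)} - 6 \sqrt{2} s^{3} \sqrt{s^{2} + 1} - 9 \sqrt{2} s^{3} \sqrt{s^{2} - 2 s + 2} \operatorname{atan}{\left(s \right)} + 6 \sqrt{2} s^{3} \sqrt{s^{2} - 2 s + 2} + 3 s^{2} \sqrt{s^{2} + 1} \sqrt{s^{2} - 2 s + 2} \log{\left(s^{2} + 1 \right)} - 3 s^{2} \sqrt{s^{2} + 1} \sqrt{s^{2} - 2 s + 2} \log{\left(s^{2} - 2 s + 2 \right)} - 12 s^{2} \sqrt{s^{2} + 1} \sqrt{s^{2} - 2 s + 2} \operatorname{atan}{\left(s \right)} + 6 s^{2} \sqrt{s^{2} + 1} \sqrt{s^{2} - 2 s + 2} \operatorname{atan}{\left(s - 1 \right)} - 15 \sqrt{2} s^{2} \sqrt{s^{2} + 1} \operatorname{atan}{\left(s - 1 \right)} + 9 \sqrt{2} s^{2} \sqrt{s^{2} + 1} + 6 \sqrt{2} s^{2} \sqrt{s^{2} - 2 s + 2} \operatorname{atan}{\left(s \right)} - 9 \sqrt{2} s^{2} \sqrt{s^{2} - 2 s + 2} - 6 s \sqrt{s^{2} + 1} \sqrt{s^{2} - 2 s + 2} \log{\left(s^{2} + 1 \right)} + 12 s \sqrt{s^{2} + 1} \sqrt{s^{2} - 2 s + 2} \operatorname{atan}{\left(s \right)} - 6 s \sqrt{s^{2} + 1} \sqrt{s^{2} - 2 s + 2} \operatorname{atan}{\left(s - 1 \right)} - 6 s \sqrt{s^{2} + 1} \sqrt{s^{2} - 2 s + 2} \log{\left(3 \right)} + 12 \sqrt{2} s \sqrt{s^{2} + 1} \operatorname{atan}{\left(s - 1 \right)} - 6 \sqrt{2} s \sqrt{s^{2} + 1} - 6 \sqrt{2} s \sqrt{s^{2} - 2 s + 2} \operatorname{atan}{\left(s \right)} + 6 \sqrt{2} s \sqrt{s^{2} - 2 s + 2} + 6 \sqrt{s^{2} + 1} \sqrt{s^{2} - 2 s + 2} \log{\left(s^{2} + 1 \right)} - 3 \sqrt{s^{2} + 1} \sqrt{s^{2} - 2 s + 2} \log{\left(s^{2} - 2 s + 2 \right)} + 6 \sqrt{s^{2} + 1} \sqrt{s^{2} - 2 s + 2} \operatorname{atan}{\left(s - 1 \right)} + 3 \sqrt{s^{2} + 1} \sqrt{s^{2} - 2 s + 2} \log{\left(3 \right)} - 6 \sqrt{2} \sqrt{s^{2} + 1} \operatorname{atan}{\left(s - 1 \right)} + 6 \sqrt{2} \sqrt{s^{2} + 1} - 6 \sqrt{2} \sqrt{s^{2} - 2 s + 2}}{4 s^{4} \sqrt{s^{2} + 1} \sqrt{s^{2} - 2 s + 2} - 8 s^{3} \sqrt{s^{2} + 1} \sqrt{s^{2} - 2 s + 2} + 12 s^{2} \sqrt{s^{2} + 1} \sqrt{s^{2} - 2 s + 2} - 8 s \sqrt{s^{2} + 1} \sqrt{s^{2} - 2 s + 2} + 8 \sqrt{s^{2} + 1} \sqrt{s^{2} - 2 s + 2}} != 0.

Invalid: d/ds[G] - f = \frac{3 \sqrt{2} s^{5} \sqrt{s^{2} + 1} \operatorname{atan}{\left(s - 1 \right)} - 3 \sqrt{2} s^{5} \sqrt{s^{2} - 2 s + 2} \operatorname{atan}{\left(s \right)} - 9 \sqrt{2} s^{4} \sqrt{s^{2} + 1} \operatorname{atan}{\left(s - 1 \right)} + 3 \sqrt{2} s^{4} \sqrt{s^{2} + 1} + 6 \sqrt{2} s^{4} \sqrt{s^{2} - 2 s + 2} \operatorname{atan}{\left(s \right)} - 3 \sqrt{2} s^{4} \sqrt{s^{2} - 2 s + 2} + 6 s^{3} \sqrt{s^{2} + 1} \sqrt{s^{2} - 2 s + 2} \operatorname{atan}{\left(s \right)} - 6 s^{3} \sqrt{s^{2} + 1} \sqrt{s^{2} - 2 s + 2} \operatorname{atan}{\left(s - 1 \right)} + 15 \sqrt{2} s^{3} \sqrt{s^{2} + 1} \operatorname{atan}{\left(s - 1 \right)} - 6 \sqrt{2} s^{3} \sqrt{s^{2} + 1} - 9 \sqrt{2} s^{3} \sqrt{s^{2} - 2 s + 2} \operatorname{atan}{\left(s \right)} + 6 \sqrt{2} s^{3} \sqrt{s^{2} - 2 s + 2} + 3 s^{2} \sqrt{s^{2} + 1} \sqrt{s^{2} - 2 s + 2} \log{\left(s^{2} + 1 \right)} - 3 s^{2} \sqrt{s^{2} + 1} \sqrt{s^{2} - 2 s + 2} \log{\left(s^{2} - 2 s + 2 \right)} - 12 s^{2} \sqrt{s^{2} + 1} \sqrt{s^{2} - 2 s + 2} \operatorname{atan}{\left(s \right)} + 6 s^{2} \sqrt{s^{2} + 1} \sqrt{s^{2} - 2 s + 2} \operatorname{atan}{\left(s - 1 \right)} - 15 \sqrt{2} s^{2} \sqrt{s^{2} + 1} \operatorname{atan}{\left(s - 1 \right)} + 9 \sqrt{2} s^{2} \sqrt{s^{2} + 1} + 6 \sqrt{2} s^{2} \sqrt{s^{2} - 2 s + 2} \operatorname{atan}{\left(s \right)} - 9 \sqrt{2} s^{2} \sqrt{s^{2} - 2 s + 2} - 6 s \sqrt{s^{2} + 1} \sqrt{s^{2} - 2 s + 2} \log{\left(s^{2} + 1 \right)} + 12 s \sqrt{s^{2} + 1} \sqrt{s^{2} - 2 s + 2} \operatorname{atan}{\left(s \right)} - 6 s \sqrt{s^{2} + 1} \sqrt{s^{2} - 2 s + 2} \operatorname{atan}{\left(s - 1 \right)} - 6 s \sqrt{s^{2} + 1} \sqrt{s^{2} - 2 s + 2} \log{\left(3 \right)} + 12 \sqrt{2} s \sqrt{s^{2} + 1} \operatorname{atan}{\left(s - 1 \right)} - 6 \sqrt{2} s \sqrt{s^{2} + 1} - 6 \sqrt{2} s \sqrt{s^{2} - 2 s + 2} \operatorname{atan}{\left(s \right)} + 6 \sqrt{2} s \sqrt{s^{2} - 2 s + 2} + 6 \sqrt{s^{2} + 1} \sqrt{s^{2} - 2 s + 2} \log{\left(s^{2} + 1 \right)} - 3 \sqrt{s^{2} + 1} \sqrt{s^{2} - 2 s + 2} \log{\left(s^{2} - 2 s + 2 \right)} + 6 \sqrt{s^{2} + 1} \sqrt{s^{2} - 2 s + 2} \operatorname{atan}{\left(s - 1 \right)} + 3 \sqrt{s^{2} + 1} \sqrt{s^{2} - 2 s + 2} \log{\left(3 \right)} - 6 \sqrt{2} \sqrt{s^{2} + 1} \operatorname{atan}{\left(s - 1 \right)} + 6 \sqrt{2} \sqrt{s^{2} + 1} - 6 \sqrt{2} \sqrt{s^{2} - 2 s + 2}}{4 s^{4} \sqrt{s^{2} + 1} \sqrt{s^{2} - 2 s + 2} - 8 s^{3} \sqrt{s^{2} + 1} \sqrt{s^{2} - 2 s + 2} + 12 s^{2} \sqrt{s^{2} + 1} \sqrt{s^{2} - 2 s + 2} - 8 s \sqrt{s^{2} + 1} \sqrt{s^{2} - 2 s + 2} + 8 \sqrt{s^{2} + 1} \sqrt{s^{2} - 2 s + 2}}, which is not 0.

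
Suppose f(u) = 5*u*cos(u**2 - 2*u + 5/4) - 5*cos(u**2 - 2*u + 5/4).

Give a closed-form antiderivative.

An antiderivative is F(u) = 5*sin(u**2 - 2*u + 5/4)/2.

The substitution w = u**2 - 2*u + 5/4 works: f is exactly (dF/dw)*(dw/du) for that inner function.
Check: d/du[5*sin(u**2 - 2*u + 5/4)/2] = 5*u*cos(u**2 - 2*u + 5/4) - 5*cos(u**2 - 2*u + 5/4) = f(u).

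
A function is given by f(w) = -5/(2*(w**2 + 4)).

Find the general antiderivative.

F(w) = -5*atan(w/2)/4 + C

Recover f(w) by differentiating a candidate F(w); any mismatch rules it out.
Check: d/dw[-5*atan(w/2)/4] = -5/(2*w**2 + 8), which equals f(w).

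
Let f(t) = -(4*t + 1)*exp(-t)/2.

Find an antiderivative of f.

An antiderivative is F(t) = (4*t + 5)*exp(-t)/2.

f has the shape u'v + uv' for u = 2*t + 5/2 and v = exp(-t) — it is the derivative of the product u*v.
Check: d/dt[(4*t + 5)*exp(-t)/2] = (-4*t - 1)*exp(-t)/2, which equals f(t).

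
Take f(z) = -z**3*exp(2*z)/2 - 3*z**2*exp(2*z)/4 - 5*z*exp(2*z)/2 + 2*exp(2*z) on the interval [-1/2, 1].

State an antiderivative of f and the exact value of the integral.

Recognize the product-rule pattern: f = u'v + uv' with u = -z**3/4 - 5*z/4 + 13/8, v = exp(2*z), so integration by parts undoes it.
F(z) = (-2*z**3 - 10*z + 13)*exp(2*z)/8 is an antiderivative of f.
Check: d/dz[(-2*z**3 - 10*z + 13)*exp(2*z)/8] = -z**3*exp(2*z)/2 - 3*z**2*exp(2*z)/4 - 5*z*exp(2*z)/2 + 2*exp(2*z) = f(z).
F(1) = exp(2)/8; F(-1/2) = 73*exp(-1)/32.
Integral = F(1) - F(-1/2) = -73*exp(-1)/32 + exp(2)/8.

Antiderivative: F(z) = (-2*z**3 - 10*z + 13)*exp(2*z)/8; value = -73*exp(-1)/32 + exp(2)/8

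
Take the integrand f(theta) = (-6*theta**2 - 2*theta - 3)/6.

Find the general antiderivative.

A first test for any F(theta): its theta-derivative must equal f(theta) identically.
Check: d/dtheta[theta*(-2*theta**2 - theta - 3)/6] = -theta**2 - theta/3 - 1/2, which equals f(theta).

F(theta) = theta*(-2*theta**2 - theta - 3)/6 + C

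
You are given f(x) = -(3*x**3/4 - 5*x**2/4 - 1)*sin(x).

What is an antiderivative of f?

Check any antiderivative F(x) by computing F'(x) and comparing it with f(x).
Check: d/dx[(3*x**3*cos(x) - 9*x**2*sin(x) - 5*x**2*cos(x) + 10*x*sin(x) - 18*x*cos(x) + 18*sin(x) + 6*cos(x))/4] = -3*x**3*sin(x)/4 + 5*x**2*sin(x)/4 + sin(x), which equals f(x).

An antiderivative is F(x) = (3*x**3*cos(x) - 9*x**2*sin(x) - 5*x**2*cos(x) + 10*x*sin(x) - 18*x*cos(x) + 18*sin(x) + 6*cos(x))/4.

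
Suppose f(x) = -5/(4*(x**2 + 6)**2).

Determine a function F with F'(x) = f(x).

An antiderivative is F(x) = (-5*sqrt(6)*x**2*atan(sqrt(6)*x/6) - 30*x - 30*sqrt(6)*atan(sqrt(6)*x/6))/(288*x**2 + 1728).

Recover f(x) by differentiating a candidate F(x); any mismatch rules it out.
Check: d/dx[(-5*sqrt(6)*x**2*atan(sqrt(6)*x/6) - 30*x - 30*sqrt(6)*atan(sqrt(6)*x/6))/(288*x**2 + 1728)] = -5/(4*x**4 + 48*x**2 + 144), which equals f(x).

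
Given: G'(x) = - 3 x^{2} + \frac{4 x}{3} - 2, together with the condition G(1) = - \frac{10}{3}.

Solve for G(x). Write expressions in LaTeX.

Integrate term by term and add the pieces.
A general antiderivative is - x^{3} + \frac{2 x^{2}}{3} - 2 x + C.
The condition gives C = - \frac{10}{3} - (- \frac{7}{3}) = -1.
So G(x) = - x^{3} + \frac{2 x^{2}}{3} - 2 x - 1.
Check: d/dx[- x^{3} + \frac{2 x^{2}}{3} - 2 x - 1] = - 3 x^{2} + \frac{4 x}{3} - 2 = G'(x).

G(x) = - x^{3} + \frac{2 x^{2}}{3} - 2 x - 1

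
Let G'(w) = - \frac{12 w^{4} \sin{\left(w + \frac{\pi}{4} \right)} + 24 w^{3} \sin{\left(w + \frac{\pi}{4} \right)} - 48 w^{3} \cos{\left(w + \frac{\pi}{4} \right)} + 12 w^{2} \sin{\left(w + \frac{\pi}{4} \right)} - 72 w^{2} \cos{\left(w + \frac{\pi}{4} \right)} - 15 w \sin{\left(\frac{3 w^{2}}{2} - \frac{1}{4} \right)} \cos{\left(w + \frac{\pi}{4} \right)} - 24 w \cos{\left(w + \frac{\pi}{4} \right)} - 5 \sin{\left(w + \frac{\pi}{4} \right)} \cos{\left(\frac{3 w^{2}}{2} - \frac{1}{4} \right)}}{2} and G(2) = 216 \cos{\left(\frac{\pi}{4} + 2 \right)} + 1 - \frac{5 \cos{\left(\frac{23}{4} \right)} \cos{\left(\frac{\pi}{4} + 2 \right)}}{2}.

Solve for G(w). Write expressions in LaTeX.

G(w) = 6 w^{4} \cos{\left(w + \frac{\pi}{4} \right)} + 12 w^{3} \cos{\left(w + \frac{\pi}{4} \right)} + 6 w^{2} \cos{\left(w + \frac{\pi}{4} \right)} - \frac{5 \cos{\left(w + \frac{\pi}{4} \right)} \cos{\left(\frac{3 w^{2}}{2} - \frac{1}{4} \right)}}{2} + 1

Recognize the product-rule pattern: G'(w) = u'v + uv' with u = \frac{3 \left(- 2 w^{2} - 2 w\right)^{2}}{2} - \frac{5 \cos{\left(\frac{3 w^{2}}{2} - \frac{1}{4} \right)}}{2}, v = \cos{\left(w + \frac{\pi}{4} \right)}, so integration by parts undoes it.
A general antiderivative is \frac{3 \left(\left(- 2 w^{2} - 2 w\right)^{2} - \frac{5 \cos{\left(\frac{3 w^{2}}{2} - \frac{1}{4} \right)}}{3}\right) \cos{\left(w + \frac{\pi}{4} \right)}}{2} + C.
The condition gives C = 216 \cos{\left(\frac{\pi}{4} + 2 \right)} + 1 - \frac{5 \cos{\left(\frac{23}{4} \right)} \cos{\left(\frac{\pi}{4} + 2 \right)}}{2} - (216 \cos{\left(\frac{\pi}{4} + 2 \right)} - \frac{5 \cos{\left(\frac{23}{4} \right)} \cos{\left(\frac{\pi}{4} + 2 \right)}}{2}) = 1.
So G(w) = 6 w^{4} \cos{\left(w + \frac{\pi}{4} \right)} + 12 w^{3} \cos{\left(w + \frac{\pi}{4} \right)} + 6 w^{2} \cos{\left(w + \frac{\pi}{4} \right)} - \frac{5 \cos{\left(w + \frac{\pi}{4} \right)} \cos{\left(\frac{3 w^{2}}{2} - \frac{1}{4} \right)}}{2} + 1.
Check: d/dw[6 w^{4} \cos{\left(w + \frac{\pi}{4} \right)} + 12 w^{3} \cos{\left(w + \frac{\pi}{4} \right)} + 6 w^{2} \cos{\left(w + \frac{\pi}{4} \right)} - \frac{5 \cos{\left(w + \frac{\pi}{4} \right)} \cos{\left(\frac{3 w^{2}}{2} - \frac{1}{4} \right)}}{2} + 1] = - 6 w^{4} \sin{\left(w + \frac{\pi}{4} \right)} - 12 w^{3} \sin{\left(w + \frac{\pi}{4} \right)} + 24 w^{3} \cos{\left(w + \frac{\pi}{4} \right)} - 6 w^{2} \sin{\left(w + \frac{\pi}{4} \right)} + 36 w^{2} \cos{\left(w + \frac{\pi}{4} \right)} + \frac{15 w \sin{\left(\frac{3 w^{2}}{2} - \frac{1}{4} \right)} \cos{\left(w + \frac{\pi}{4} \right)}}{2} + 12 w \cos{\left(w + \frac{\pi}{4} \right)} + \frac{5 \sin{\left(w + \frac{\pi}{4} \right)} \cos{\left(\frac{3 w^{2}}{2} - \frac{1}{4} \right)}}{2}, which equals G'(w).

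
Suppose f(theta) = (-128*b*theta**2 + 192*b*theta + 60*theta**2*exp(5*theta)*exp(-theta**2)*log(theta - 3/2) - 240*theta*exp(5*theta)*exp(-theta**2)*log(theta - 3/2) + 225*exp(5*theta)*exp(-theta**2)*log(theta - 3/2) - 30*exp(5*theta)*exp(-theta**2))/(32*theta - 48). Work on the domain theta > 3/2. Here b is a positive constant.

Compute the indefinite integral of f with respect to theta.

F(theta) = -(32*b*theta**2 + 15*exp(5*theta)*exp(-theta**2)*log(theta - 3/2))/16 + C

A first test for any F(theta): its theta-derivative must equal f(theta) identically.
Check: d/dtheta[-(32*b*theta**2 + 15*exp(5*theta)*exp(-theta**2)*log(theta - 3/2))/16] = (-128*b*theta**2*exp(theta**2) + 192*b*theta*exp(theta**2) + 60*theta**2*exp(5*theta)*log(theta - 3/2) - 240*theta*exp(5*theta)*log(theta - 3/2) + 225*exp(5*theta)*log(theta - 3/2) - 30*exp(5*theta))/(32*theta*exp(theta**2) - 48*exp(theta**2)), which equals f(theta).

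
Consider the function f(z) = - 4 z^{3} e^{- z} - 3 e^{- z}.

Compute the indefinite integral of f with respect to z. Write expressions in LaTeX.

Recognize the product-rule pattern: f = u'v + uv' with u = 4 z^{3} + 12 z^{2} + 24 z + 27, v = e^{- z}, so integration by parts undoes it.
Check: d/dz[\left(4 z^{3} + 12 z^{2} + 24 z + 27\right) e^{- z}] = \left(- 4 z^{3} - 3\right) e^{- z}, which equals f(z).

F(z) = \left(4 z^{3} + 12 z^{2} + 24 z + 27\right) e^{- z} + C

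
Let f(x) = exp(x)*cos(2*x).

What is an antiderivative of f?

An antiderivative is F(x) = 2*exp(x)*sin(2*x)/5 + exp(x)*cos(2*x)/5.

A first test for any F(x): its x-derivative must equal f(x) identically.
Check: d/dx[2*exp(x)*sin(2*x)/5 + exp(x)*cos(2*x)/5] = exp(x)*cos(2*x) = f(x).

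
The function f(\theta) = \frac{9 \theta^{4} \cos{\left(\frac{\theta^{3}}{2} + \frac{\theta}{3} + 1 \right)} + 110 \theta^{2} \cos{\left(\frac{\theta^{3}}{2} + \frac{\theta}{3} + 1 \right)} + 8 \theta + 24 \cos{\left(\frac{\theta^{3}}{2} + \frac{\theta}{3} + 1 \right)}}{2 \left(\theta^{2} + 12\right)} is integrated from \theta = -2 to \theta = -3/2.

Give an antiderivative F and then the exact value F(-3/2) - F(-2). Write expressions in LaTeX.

An antiderivative F(\theta) passes only if d/d\theta[F] lands on f(\theta) exactly.
F(\theta) = 2 \log{\left(\frac{\theta^{2}}{2} + 6 \right)} + 3 \sin{\left(\frac{\theta^{3}}{2} + \frac{\theta}{3} + 1 \right)} is an antiderivative of f.
Check: d/d\theta[2 \log{\left(\frac{\theta^{2}}{2} + 6 \right)} + 3 \sin{\left(\frac{\theta^{3}}{2} + \frac{\theta}{3} + 1 \right)}] = \frac{9 \theta^{4} \cos{\left(\frac{\theta^{3}}{2} + \frac{\theta}{3} + 1 \right)} + 110 \theta^{2} \cos{\left(\frac{\theta^{3}}{2} + \frac{\theta}{3} + 1 \right)} + 8 \theta + 24 \cos{\left(\frac{\theta^{3}}{2} + \frac{\theta}{3} + 1 \right)}}{2 \theta^{2} + 24}, which equals f(\theta).
F(-3/2) = - 3 \sin{\left(\frac{19}{16} \right)} + 2 \log{\left(\frac{57}{8} \right)}; F(-2) = - 3 \sin{\left(\frac{11}{3} \right)} + 2 \log{\left(8 \right)}.
Integral = F(-3/2) - F(-2) = - 2 \log{\left(8 \right)} - 3 \sin{\left(\frac{19}{16} \right)} + 3 \sin{\left(\frac{11}{3} \right)} + 2 \log{\left(\frac{57}{8} \right)}.

Antiderivative: F(\theta) = 2 \log{\left(\frac{\theta^{2}}{2} + 6 \right)} + 3 \sin{\left(\frac{\theta^{3}}{2} + \frac{\theta}{3} + 1 \right)}; value = - 2 \log{\left(8 \right)} - 3 \sin{\left(\frac{19}{16} \right)} + 3 \sin{\left(\frac{11}{3} \right)} + 2 \log{\left(\frac{57}{8} \right)}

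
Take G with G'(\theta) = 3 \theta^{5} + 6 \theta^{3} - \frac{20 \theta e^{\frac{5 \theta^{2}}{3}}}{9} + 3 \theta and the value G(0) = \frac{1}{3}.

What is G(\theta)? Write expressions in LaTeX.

G(\theta) = \frac{\theta^{6}}{2} + \frac{3 \theta^{4}}{2} + \frac{3 \theta^{2}}{2} - \frac{2 e^{\frac{5 \theta^{2}}{3}}}{3} + 1

The integrand splits into summands that can be handled one at a time.
A general antiderivative is \frac{\left(\theta^{2} + 1\right)^{3}}{2} - \frac{2 e^{\frac{5 \theta^{2}}{3}}}{3} + C.
The condition gives C = \frac{1}{3} - (- \frac{1}{6}) = \frac{1}{2}.
So G(\theta) = \frac{\theta^{6}}{2} + \frac{3 \theta^{4}}{2} + \frac{3 \theta^{2}}{2} - \frac{2 e^{\frac{5 \theta^{2}}{3}}}{3} + 1.
Check: d/d\theta[\frac{\theta^{6}}{2} + \frac{3 \theta^{4}}{2} + \frac{3 \theta^{2}}{2} - \frac{2 e^{\frac{5 \theta^{2}}{3}}}{3} + 1] = 3 \theta^{5} + 6 \theta^{3} - \frac{20 \theta e^{\frac{5 \theta^{2}}{3}}}{9} + 3 \theta = G'(\theta).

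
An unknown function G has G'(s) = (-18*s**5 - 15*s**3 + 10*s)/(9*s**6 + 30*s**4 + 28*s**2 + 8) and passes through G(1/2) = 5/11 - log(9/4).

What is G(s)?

Recover the given G'(s) by differentiating a candidate G(s); any mismatch rules it out.
A general antiderivative is -log(s**2 + 2) - 1/(2*s**2 + 4/3) + C.
The condition gives C = 5/11 - log(9/4) - (-log(9/4) - 6/11) = 1.
So G(s) = -(6*s**2*log(s**2 + 2) - 6*s**2 + 4*log(s**2 + 2) - 1)/(2*(3*s**2 + 2)).
Check: d/ds[-(6*s**2*log(s**2 + 2) - 6*s**2 + 4*log(s**2 + 2) - 1)/(2*(3*s**2 + 2))] = (-18*s**5 - 15*s**3 + 10*s)/(9*s**6 + 30*s**4 + 28*s**2 + 8) = G'(s).

G(s) = -(6*s**2*log(s**2 + 2) - 6*s**2 + 4*log(s**2 + 2) - 1)/(2*(3*s**2 + 2))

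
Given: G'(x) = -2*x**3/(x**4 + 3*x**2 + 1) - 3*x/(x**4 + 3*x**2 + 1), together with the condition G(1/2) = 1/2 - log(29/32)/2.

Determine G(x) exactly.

G'(x) matches the chain-rule pattern g'(h)*h' with inner function h(x) = x**4/2 + 3*x**2/2 + 1/2; substituting u = h(x) collapses the integral.
A general antiderivative is -log(x**4/2 + 3*x**2/2 + 1/2)/2 + C.
The condition gives C = 1/2 - log(29/32)/2 - (-log(29/32)/2) = 1/2.
So G(x) = 1/2 - log(x**4/2 + 3*x**2/2 + 1/2)/2.
Check: d/dx[1/2 - log(x**4/2 + 3*x**2/2 + 1/2)/2] = (-2*x**3 - 3*x)/(x**4 + 3*x**2 + 1), which equals G'(x).

G(x) = 1/2 - log(x**4/2 + 3*x**2/2 + 1/2)/2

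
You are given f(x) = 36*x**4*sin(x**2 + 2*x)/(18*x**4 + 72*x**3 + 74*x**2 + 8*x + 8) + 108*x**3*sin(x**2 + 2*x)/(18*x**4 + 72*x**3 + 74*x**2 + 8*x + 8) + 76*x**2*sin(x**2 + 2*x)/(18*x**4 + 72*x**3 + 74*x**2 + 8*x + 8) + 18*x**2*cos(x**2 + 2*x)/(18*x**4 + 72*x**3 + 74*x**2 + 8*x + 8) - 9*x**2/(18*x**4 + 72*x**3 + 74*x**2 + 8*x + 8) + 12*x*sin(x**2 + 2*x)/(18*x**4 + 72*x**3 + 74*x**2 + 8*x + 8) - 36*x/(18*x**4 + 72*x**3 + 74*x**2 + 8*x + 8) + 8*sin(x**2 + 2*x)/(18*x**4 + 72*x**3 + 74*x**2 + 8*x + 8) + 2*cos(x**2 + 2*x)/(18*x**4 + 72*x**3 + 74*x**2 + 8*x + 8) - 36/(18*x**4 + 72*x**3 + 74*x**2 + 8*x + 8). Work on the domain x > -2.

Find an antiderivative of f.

An antiderivative is F(x) = -3*atan(3*x)/2 - 2*cos(x**2 + 2*x)/(2*x + 4).

Integrate term by term and add the pieces.
Check: d/dx[-3*atan(3*x)/2 - 2*cos(x**2 + 2*x)/(2*x + 4)] = (36*x**4*sin(x**2 + 2*x) + 108*x**3*sin(x**2 + 2*x) + 76*x**2*sin(x**2 + 2*x) + 18*x**2*cos(x**2 + 2*x) - 9*x**2 + 12*x*sin(x**2 + 2*x) - 36*x + 8*sin(x**2 + 2*x) + 2*cos(x**2 + 2*x) - 36)/(18*x**4 + 72*x**3 + 74*x**2 + 8*x + 8), which equals f(x).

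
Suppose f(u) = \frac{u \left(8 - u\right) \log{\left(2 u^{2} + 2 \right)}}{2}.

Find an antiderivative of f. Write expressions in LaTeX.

An antiderivative is F(u) = - \frac{u^{3} \log{\left(2 u^{2} + 2 \right)}}{6} + \frac{u^{3}}{9} + 2 u^{2} \log{\left(2 u^{2} + 2 \right)} - 2 u^{2} - \frac{u}{3} + 2 \log{\left(u^{2} + 1 \right)} + \frac{\operatorname{atan}{\left(u \right)}}{3}.

An antiderivative F(u) passes only if d/du[F] lands on f(u) exactly.
Check: d/du[- \frac{u^{3} \log{\left(2 u^{2} + 2 \right)}}{6} + \frac{u^{3}}{9} + 2 u^{2} \log{\left(2 u^{2} + 2 \right)} - 2 u^{2} - \frac{u}{3} + 2 \log{\left(u^{2} + 1 \right)} + \frac{\operatorname{atan}{\left(u \right)}}{3}] = - \frac{u^{2} \log{\left(u^{2} + 1 \right)}}{2} - \frac{u^{2} \log{\left(2 \right)}}{2} + 4 u \log{\left(u^{2} + 1 \right)} + 4 u \log{\left(2 \right)}, which equals f(u).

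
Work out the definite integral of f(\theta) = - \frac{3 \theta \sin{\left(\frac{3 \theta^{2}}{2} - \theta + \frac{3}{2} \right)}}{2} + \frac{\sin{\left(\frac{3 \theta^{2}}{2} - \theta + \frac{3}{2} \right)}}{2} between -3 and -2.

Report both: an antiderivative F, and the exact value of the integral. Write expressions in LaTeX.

Antiderivative: F(\theta) = \frac{\cos{\left(\frac{3 \theta^{2}}{2} - \theta + \frac{3}{2} \right)}}{2}; value = \frac{\cos{\left(\frac{19}{2} \right)}}{2} - \frac{\cos{\left(18 \right)}}{2}

The substitution u = \frac{3 \theta^{2}}{2} - \theta + \frac{3}{2} works: f is exactly (dF/du)*(du/d\theta) for that inner function.
F(\theta) = \frac{\cos{\left(\frac{3 \theta^{2}}{2} - \theta + \frac{3}{2} \right)}}{2} is an antiderivative of f.
Check: d/d\theta[\frac{\cos{\left(\frac{3 \theta^{2}}{2} - \theta + \frac{3}{2} \right)}}{2}] = - \frac{3 \theta \sin{\left(\frac{3 \theta^{2}}{2} - \theta + \frac{3}{2} \right)}}{2} + \frac{\sin{\left(\frac{3 \theta^{2}}{2} - \theta + \frac{3}{2} \right)}}{2} = f(\theta).
F(-2) = \frac{\cos{\left(\frac{19}{2} \right)}}{2}; F(-3) = \frac{\cos{\left(18 \right)}}{2}.
Integral = F(-2) - F(-3) = \frac{\cos{\left(\frac{19}{2} \right)}}{2} - \frac{\cos{\left(18 \right)}}{2}.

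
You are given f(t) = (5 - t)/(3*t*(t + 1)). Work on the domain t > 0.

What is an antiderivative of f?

An antiderivative is F(t) = 5*log(t)/3 - 2*log(t + 1).

Factor the denominator (3*t*(t + 1)) and decompose: f = -2/(t + 1) + 5/(3*t); each piece integrates to a log, atan, or power term.
Check: d/dt[5*log(t)/3 - 2*log(t + 1)] = (5 - t)/(3*t**2 + 3*t), which equals f(t).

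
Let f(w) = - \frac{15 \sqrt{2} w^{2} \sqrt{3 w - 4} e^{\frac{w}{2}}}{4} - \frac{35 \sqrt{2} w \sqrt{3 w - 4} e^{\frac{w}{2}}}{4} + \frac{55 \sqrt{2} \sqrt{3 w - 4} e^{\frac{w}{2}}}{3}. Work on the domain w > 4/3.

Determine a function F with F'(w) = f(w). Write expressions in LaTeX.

Recognize the product-rule pattern: f = u'v + uv' with u = - \frac{20 \left(\frac{3 w}{2} - 2\right)^{\frac{5}{2}}}{3}, v = e^{\frac{w}{2}}, so integration by parts undoes it.
Check: d/dw[- \frac{5 \sqrt{2} \left(3 w - 4\right)^{\frac{5}{2}} e^{\frac{w}{2}}}{6}] = - \frac{15 \sqrt{2} w^{2} \sqrt{3 w - 4} e^{\frac{w}{2}}}{4} - \frac{35 \sqrt{2} w \sqrt{3 w - 4} e^{\frac{w}{2}}}{4} + \frac{55 \sqrt{2} \sqrt{3 w - 4} e^{\frac{w}{2}}}{3} = f(w).

An antiderivative is F(w) = - \frac{5 \sqrt{2} \left(3 w - 4\right)^{\frac{5}{2}} e^{\frac{w}{2}}}{6}.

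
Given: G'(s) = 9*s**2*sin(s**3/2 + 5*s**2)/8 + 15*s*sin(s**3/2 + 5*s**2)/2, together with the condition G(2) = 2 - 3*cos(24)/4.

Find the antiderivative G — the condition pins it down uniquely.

G(s) = 2 - 3*cos(s**3/2 + 5*s**2)/4

G'(s) matches the chain-rule pattern g'(h)*h' with inner function h(s) = s**3/2 + 5*s**2; substituting u = h(s) collapses the integral.
A general antiderivative is -3*cos(s**3/2 + 5*s**2)/4 + C.
The condition gives C = 2 - 3*cos(24)/4 - (-3*cos(24)/4) = 2.
So G(s) = 2 - 3*cos(s**3/2 + 5*s**2)/4.
Check: d/ds[2 - 3*cos(s**3/2 + 5*s**2)/4] = 9*s**2*sin(s**3/2 + 5*s**2)/8 + 15*s*sin(s**3/2 + 5*s**2)/2 = G'(s).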